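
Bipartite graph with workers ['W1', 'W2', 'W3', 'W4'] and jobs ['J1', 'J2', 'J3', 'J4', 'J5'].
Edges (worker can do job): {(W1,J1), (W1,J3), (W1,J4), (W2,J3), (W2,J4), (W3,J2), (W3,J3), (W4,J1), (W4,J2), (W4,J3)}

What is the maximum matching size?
Maximum matching size = 4

Maximum matching: {(W1,J1), (W2,J4), (W3,J2), (W4,J3)}
Size: 4

This assigns 4 workers to 4 distinct jobs.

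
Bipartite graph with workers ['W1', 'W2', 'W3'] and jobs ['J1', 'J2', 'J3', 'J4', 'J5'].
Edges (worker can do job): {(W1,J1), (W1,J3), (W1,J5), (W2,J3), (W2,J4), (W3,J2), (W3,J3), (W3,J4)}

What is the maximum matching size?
Maximum matching size = 3

Maximum matching: {(W1,J5), (W2,J3), (W3,J4)}
Size: 3

This assigns 3 workers to 3 distinct jobs.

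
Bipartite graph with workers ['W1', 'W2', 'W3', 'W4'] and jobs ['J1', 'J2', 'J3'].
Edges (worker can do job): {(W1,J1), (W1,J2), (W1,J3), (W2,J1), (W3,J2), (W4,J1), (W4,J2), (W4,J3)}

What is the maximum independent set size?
Maximum independent set = 4

By König's theorem:
- Min vertex cover = Max matching = 3
- Max independent set = Total vertices - Min vertex cover
- Max independent set = 7 - 3 = 4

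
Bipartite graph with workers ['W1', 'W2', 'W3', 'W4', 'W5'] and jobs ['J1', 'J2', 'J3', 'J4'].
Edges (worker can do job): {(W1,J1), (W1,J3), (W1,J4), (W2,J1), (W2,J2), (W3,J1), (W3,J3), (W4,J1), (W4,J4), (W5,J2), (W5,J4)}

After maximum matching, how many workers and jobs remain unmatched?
Unmatched: 1 workers, 0 jobs

Maximum matching size: 4
Workers: 5 total, 4 matched, 1 unmatched
Jobs: 4 total, 4 matched, 0 unmatched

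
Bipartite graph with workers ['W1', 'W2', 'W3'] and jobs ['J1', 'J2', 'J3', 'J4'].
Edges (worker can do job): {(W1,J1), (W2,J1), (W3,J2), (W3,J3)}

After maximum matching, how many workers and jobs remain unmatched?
Unmatched: 1 workers, 2 jobs

Maximum matching size: 2
Workers: 3 total, 2 matched, 1 unmatched
Jobs: 4 total, 2 matched, 2 unmatched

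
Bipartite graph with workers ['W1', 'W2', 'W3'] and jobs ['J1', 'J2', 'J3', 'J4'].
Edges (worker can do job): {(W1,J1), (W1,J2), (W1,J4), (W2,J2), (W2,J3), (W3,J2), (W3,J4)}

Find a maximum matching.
Matching: {(W1,J4), (W2,J3), (W3,J2)}

Maximum matching (size 3):
  W1 → J4
  W2 → J3
  W3 → J2

Each worker is assigned to at most one job, and each job to at most one worker.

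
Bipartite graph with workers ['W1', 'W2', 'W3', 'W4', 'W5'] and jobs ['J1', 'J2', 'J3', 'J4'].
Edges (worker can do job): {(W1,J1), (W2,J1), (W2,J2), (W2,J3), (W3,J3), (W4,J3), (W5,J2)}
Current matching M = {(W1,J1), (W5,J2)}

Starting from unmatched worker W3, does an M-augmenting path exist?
Yes: W3 → J3

An M-augmenting path alternates non-matching / matching edges, starting and ending at unmatched vertices.
Path: W3 → J3
(J3 is unmatched in M, so the path is augmenting.)
Flipping edges along this path would increase |M| from 2 to 3.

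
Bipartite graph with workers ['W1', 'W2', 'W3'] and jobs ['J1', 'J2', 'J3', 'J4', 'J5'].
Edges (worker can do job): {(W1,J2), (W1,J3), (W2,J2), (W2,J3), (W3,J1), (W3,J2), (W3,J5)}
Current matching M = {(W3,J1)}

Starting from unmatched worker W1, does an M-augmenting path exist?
Yes: W1 → J3

An M-augmenting path alternates non-matching / matching edges, starting and ending at unmatched vertices.
Path: W1 → J3
(J3 is unmatched in M, so the path is augmenting.)
Flipping edges along this path would increase |M| from 1 to 2.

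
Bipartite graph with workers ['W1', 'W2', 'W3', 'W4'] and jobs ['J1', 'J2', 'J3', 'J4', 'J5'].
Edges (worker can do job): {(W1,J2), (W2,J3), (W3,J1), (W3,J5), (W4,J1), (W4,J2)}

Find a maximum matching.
Matching: {(W1,J2), (W2,J3), (W3,J5), (W4,J1)}

Maximum matching (size 4):
  W1 → J2
  W2 → J3
  W3 → J5
  W4 → J1

Each worker is assigned to at most one job, and each job to at most one worker.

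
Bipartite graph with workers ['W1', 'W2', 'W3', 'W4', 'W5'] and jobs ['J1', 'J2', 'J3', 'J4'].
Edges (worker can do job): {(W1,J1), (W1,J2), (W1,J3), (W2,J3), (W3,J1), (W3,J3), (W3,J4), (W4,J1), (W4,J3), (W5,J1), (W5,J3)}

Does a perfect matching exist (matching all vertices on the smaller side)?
Yes, perfect matching exists (size 4)

Perfect matching: {(W1,J2), (W3,J4), (W4,J3), (W5,J1)}
All 4 vertices on the smaller side are matched.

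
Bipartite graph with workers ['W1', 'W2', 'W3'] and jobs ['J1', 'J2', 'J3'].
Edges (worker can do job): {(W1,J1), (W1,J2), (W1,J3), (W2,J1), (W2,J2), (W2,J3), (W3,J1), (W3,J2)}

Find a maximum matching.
Matching: {(W1,J2), (W2,J3), (W3,J1)}

Maximum matching (size 3):
  W1 → J2
  W2 → J3
  W3 → J1

Each worker is assigned to at most one job, and each job to at most one worker.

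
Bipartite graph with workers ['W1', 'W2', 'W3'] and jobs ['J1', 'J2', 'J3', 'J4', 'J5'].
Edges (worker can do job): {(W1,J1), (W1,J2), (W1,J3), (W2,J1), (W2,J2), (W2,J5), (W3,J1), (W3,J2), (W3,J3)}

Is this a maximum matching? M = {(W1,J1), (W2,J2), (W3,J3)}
Yes, size 3 is maximum

Proposed matching has size 3.
Maximum matching size for this graph: 3.

This is a maximum matching.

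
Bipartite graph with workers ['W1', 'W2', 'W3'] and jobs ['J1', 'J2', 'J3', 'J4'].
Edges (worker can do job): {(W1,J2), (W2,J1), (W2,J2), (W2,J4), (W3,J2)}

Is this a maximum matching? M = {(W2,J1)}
No, size 1 is not maximum

Proposed matching has size 1.
Maximum matching size for this graph: 2.

This is NOT maximum - can be improved to size 2.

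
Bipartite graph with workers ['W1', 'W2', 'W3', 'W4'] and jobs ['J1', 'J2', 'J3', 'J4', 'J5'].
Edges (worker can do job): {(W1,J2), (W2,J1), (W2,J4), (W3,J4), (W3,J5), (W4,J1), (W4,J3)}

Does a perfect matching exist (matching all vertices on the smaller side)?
Yes, perfect matching exists (size 4)

Perfect matching: {(W1,J2), (W2,J4), (W3,J5), (W4,J1)}
All 4 vertices on the smaller side are matched.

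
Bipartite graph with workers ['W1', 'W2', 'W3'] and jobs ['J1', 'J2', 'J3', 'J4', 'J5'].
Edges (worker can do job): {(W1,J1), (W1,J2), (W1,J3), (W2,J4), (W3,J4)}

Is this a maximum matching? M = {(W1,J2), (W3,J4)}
Yes, size 2 is maximum

Proposed matching has size 2.
Maximum matching size for this graph: 2.

This is a maximum matching.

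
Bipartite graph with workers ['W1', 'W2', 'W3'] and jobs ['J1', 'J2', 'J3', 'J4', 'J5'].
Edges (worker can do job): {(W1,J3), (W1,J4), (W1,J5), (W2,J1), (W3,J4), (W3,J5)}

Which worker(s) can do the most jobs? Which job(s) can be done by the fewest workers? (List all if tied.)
Most versatile: W1 (3 jobs); Least covered: J2 (0 workers)

Worker degrees (jobs they can do): W1:3, W2:1, W3:2
Job degrees (workers who can do it): J1:1, J2:0, J3:1, J4:2, J5:2

Maximum worker degree is 3, achieved by: W1
Minimum job degree is 0, achieved by: J2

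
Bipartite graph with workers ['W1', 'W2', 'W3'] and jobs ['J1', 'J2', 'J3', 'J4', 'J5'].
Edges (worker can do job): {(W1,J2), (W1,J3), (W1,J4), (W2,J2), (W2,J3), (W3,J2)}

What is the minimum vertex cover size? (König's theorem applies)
Minimum vertex cover size = 3

By König's theorem: in bipartite graphs,
min vertex cover = max matching = 3

Maximum matching has size 3, so minimum vertex cover also has size 3.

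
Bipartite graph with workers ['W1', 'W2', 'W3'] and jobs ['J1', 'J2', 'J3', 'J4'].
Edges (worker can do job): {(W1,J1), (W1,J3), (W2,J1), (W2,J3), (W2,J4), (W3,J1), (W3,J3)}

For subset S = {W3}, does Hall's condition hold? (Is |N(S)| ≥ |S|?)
Yes: |N(S)| = 2, |S| = 1

Subset S = {W3}
Neighbors N(S) = {J1, J3}

|N(S)| = 2, |S| = 1
Hall's condition: |N(S)| ≥ |S| is satisfied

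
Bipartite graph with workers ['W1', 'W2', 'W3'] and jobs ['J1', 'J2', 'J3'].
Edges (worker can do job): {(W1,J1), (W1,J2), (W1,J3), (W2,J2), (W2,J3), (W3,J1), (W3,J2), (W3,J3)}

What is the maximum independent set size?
Maximum independent set = 3

By König's theorem:
- Min vertex cover = Max matching = 3
- Max independent set = Total vertices - Min vertex cover
- Max independent set = 6 - 3 = 3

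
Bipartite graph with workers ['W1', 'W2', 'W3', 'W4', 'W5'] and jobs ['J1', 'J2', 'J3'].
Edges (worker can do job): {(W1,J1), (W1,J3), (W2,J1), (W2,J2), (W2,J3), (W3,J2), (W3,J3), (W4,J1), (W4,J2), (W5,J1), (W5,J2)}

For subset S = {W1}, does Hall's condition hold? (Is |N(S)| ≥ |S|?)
Yes: |N(S)| = 2, |S| = 1

Subset S = {W1}
Neighbors N(S) = {J1, J3}

|N(S)| = 2, |S| = 1
Hall's condition: |N(S)| ≥ |S| is satisfied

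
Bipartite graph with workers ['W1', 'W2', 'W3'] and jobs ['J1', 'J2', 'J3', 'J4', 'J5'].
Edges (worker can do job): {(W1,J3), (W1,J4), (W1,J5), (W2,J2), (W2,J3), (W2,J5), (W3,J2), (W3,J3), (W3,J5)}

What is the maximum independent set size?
Maximum independent set = 5

By König's theorem:
- Min vertex cover = Max matching = 3
- Max independent set = Total vertices - Min vertex cover
- Max independent set = 8 - 3 = 5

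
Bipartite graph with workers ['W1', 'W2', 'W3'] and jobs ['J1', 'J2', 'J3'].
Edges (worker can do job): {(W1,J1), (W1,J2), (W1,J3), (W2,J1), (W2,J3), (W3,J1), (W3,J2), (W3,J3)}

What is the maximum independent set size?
Maximum independent set = 3

By König's theorem:
- Min vertex cover = Max matching = 3
- Max independent set = Total vertices - Min vertex cover
- Max independent set = 6 - 3 = 3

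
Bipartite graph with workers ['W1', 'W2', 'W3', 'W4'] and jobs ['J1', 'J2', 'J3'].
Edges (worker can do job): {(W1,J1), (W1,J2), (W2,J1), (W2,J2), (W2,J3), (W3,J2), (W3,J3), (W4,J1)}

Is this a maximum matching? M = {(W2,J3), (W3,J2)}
No, size 2 is not maximum

Proposed matching has size 2.
Maximum matching size for this graph: 3.

This is NOT maximum - can be improved to size 3.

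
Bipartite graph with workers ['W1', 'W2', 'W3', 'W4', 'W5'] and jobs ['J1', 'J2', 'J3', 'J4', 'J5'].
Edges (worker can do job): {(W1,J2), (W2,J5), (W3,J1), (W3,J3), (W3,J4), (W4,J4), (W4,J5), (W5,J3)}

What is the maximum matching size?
Maximum matching size = 5

Maximum matching: {(W1,J2), (W2,J5), (W3,J1), (W4,J4), (W5,J3)}
Size: 5

This assigns 5 workers to 5 distinct jobs.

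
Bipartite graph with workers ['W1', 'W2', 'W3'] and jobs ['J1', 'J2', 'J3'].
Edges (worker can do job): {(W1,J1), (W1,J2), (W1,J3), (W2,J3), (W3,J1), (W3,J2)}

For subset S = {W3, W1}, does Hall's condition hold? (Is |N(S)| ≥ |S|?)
Yes: |N(S)| = 3, |S| = 2

Subset S = {W3, W1}
Neighbors N(S) = {J1, J2, J3}

|N(S)| = 3, |S| = 2
Hall's condition: |N(S)| ≥ |S| is satisfied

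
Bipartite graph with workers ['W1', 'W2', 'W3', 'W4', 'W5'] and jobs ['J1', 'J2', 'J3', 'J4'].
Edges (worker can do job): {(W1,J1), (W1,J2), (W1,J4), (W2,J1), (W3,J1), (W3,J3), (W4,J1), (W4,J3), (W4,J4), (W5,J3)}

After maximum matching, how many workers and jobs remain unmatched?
Unmatched: 1 workers, 0 jobs

Maximum matching size: 4
Workers: 5 total, 4 matched, 1 unmatched
Jobs: 4 total, 4 matched, 0 unmatched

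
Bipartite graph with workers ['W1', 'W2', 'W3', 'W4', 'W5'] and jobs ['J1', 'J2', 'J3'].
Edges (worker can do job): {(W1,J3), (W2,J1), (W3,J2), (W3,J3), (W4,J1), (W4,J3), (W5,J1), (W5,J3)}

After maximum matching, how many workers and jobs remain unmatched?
Unmatched: 2 workers, 0 jobs

Maximum matching size: 3
Workers: 5 total, 3 matched, 2 unmatched
Jobs: 3 total, 3 matched, 0 unmatched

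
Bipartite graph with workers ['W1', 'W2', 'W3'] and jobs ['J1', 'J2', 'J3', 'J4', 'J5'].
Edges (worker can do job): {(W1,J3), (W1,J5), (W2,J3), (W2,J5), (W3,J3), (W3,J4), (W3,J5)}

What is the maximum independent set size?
Maximum independent set = 5

By König's theorem:
- Min vertex cover = Max matching = 3
- Max independent set = Total vertices - Min vertex cover
- Max independent set = 8 - 3 = 5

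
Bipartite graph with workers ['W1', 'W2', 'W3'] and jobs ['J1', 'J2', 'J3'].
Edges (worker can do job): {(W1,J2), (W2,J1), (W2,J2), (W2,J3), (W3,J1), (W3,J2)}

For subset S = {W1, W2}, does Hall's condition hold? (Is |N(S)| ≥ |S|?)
Yes: |N(S)| = 3, |S| = 2

Subset S = {W1, W2}
Neighbors N(S) = {J1, J2, J3}

|N(S)| = 3, |S| = 2
Hall's condition: |N(S)| ≥ |S| is satisfied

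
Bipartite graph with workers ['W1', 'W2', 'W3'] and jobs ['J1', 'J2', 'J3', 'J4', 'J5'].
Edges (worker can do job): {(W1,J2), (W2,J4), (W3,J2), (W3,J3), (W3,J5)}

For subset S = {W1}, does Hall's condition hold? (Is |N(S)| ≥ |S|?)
Yes: |N(S)| = 1, |S| = 1

Subset S = {W1}
Neighbors N(S) = {J2}

|N(S)| = 1, |S| = 1
Hall's condition: |N(S)| ≥ |S| is satisfied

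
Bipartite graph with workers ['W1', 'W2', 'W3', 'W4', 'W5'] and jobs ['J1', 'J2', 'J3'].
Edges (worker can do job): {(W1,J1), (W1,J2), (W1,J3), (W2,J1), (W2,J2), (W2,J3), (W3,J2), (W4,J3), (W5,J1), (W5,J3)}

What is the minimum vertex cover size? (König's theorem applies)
Minimum vertex cover size = 3

By König's theorem: in bipartite graphs,
min vertex cover = max matching = 3

Maximum matching has size 3, so minimum vertex cover also has size 3.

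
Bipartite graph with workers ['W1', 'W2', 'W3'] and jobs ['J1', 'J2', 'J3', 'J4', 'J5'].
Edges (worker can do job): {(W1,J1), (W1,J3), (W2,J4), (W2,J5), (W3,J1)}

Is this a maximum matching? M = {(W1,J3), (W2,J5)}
No, size 2 is not maximum

Proposed matching has size 2.
Maximum matching size for this graph: 3.

This is NOT maximum - can be improved to size 3.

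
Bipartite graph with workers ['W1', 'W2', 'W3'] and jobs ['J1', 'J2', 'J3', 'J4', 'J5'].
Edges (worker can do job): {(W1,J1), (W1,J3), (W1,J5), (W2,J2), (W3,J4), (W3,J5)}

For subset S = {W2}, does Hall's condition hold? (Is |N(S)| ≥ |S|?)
Yes: |N(S)| = 1, |S| = 1

Subset S = {W2}
Neighbors N(S) = {J2}

|N(S)| = 1, |S| = 1
Hall's condition: |N(S)| ≥ |S| is satisfied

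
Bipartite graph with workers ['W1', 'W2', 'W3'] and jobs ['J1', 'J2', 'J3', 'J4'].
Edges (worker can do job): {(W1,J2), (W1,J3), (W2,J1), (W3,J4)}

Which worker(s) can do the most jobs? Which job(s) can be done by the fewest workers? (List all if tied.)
Most versatile: W1 (2 jobs); Least covered: J1, J2, J3, J4 (1 workers)

Worker degrees (jobs they can do): W1:2, W2:1, W3:1
Job degrees (workers who can do it): J1:1, J2:1, J3:1, J4:1

Maximum worker degree is 2, achieved by: W1
Minimum job degree is 1, achieved by: J1, J2, J3, J4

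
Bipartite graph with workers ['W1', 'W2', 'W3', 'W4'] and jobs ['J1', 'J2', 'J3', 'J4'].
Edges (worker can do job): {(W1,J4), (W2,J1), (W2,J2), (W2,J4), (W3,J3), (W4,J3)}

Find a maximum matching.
Matching: {(W1,J4), (W2,J1), (W4,J3)}

Maximum matching (size 3):
  W1 → J4
  W2 → J1
  W4 → J3

Each worker is assigned to at most one job, and each job to at most one worker.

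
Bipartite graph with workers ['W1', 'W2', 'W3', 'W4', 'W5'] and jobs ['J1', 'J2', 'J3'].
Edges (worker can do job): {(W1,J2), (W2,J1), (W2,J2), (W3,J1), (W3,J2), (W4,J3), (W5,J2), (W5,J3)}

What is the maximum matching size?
Maximum matching size = 3

Maximum matching: {(W1,J2), (W3,J1), (W5,J3)}
Size: 3

This assigns 3 workers to 3 distinct jobs.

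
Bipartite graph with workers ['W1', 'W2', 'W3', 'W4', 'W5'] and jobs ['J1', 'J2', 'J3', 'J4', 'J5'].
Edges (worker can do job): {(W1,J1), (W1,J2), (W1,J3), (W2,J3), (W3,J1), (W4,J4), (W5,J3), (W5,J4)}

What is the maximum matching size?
Maximum matching size = 4

Maximum matching: {(W1,J2), (W2,J3), (W3,J1), (W5,J4)}
Size: 4

This assigns 4 workers to 4 distinct jobs.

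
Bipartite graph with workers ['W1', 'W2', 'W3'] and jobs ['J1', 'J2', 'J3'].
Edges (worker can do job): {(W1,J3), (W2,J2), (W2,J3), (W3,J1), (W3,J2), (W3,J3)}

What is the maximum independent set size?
Maximum independent set = 3

By König's theorem:
- Min vertex cover = Max matching = 3
- Max independent set = Total vertices - Min vertex cover
- Max independent set = 6 - 3 = 3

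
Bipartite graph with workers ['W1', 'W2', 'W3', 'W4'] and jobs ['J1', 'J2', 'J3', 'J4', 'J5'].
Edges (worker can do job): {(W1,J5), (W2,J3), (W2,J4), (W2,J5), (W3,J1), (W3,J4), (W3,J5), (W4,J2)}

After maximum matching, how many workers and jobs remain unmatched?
Unmatched: 0 workers, 1 jobs

Maximum matching size: 4
Workers: 4 total, 4 matched, 0 unmatched
Jobs: 5 total, 4 matched, 1 unmatched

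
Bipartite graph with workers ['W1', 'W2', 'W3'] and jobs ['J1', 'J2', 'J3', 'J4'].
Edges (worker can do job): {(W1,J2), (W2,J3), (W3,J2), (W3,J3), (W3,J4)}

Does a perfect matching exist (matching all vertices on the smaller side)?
Yes, perfect matching exists (size 3)

Perfect matching: {(W1,J2), (W2,J3), (W3,J4)}
All 3 vertices on the smaller side are matched.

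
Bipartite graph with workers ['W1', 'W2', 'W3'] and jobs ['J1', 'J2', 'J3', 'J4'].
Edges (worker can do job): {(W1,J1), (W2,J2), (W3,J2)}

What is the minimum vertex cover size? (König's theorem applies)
Minimum vertex cover size = 2

By König's theorem: in bipartite graphs,
min vertex cover = max matching = 2

Maximum matching has size 2, so minimum vertex cover also has size 2.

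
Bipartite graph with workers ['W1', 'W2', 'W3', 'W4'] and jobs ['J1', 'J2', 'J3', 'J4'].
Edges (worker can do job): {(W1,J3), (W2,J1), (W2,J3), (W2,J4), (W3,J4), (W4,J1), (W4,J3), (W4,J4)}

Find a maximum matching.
Matching: {(W2,J1), (W3,J4), (W4,J3)}

Maximum matching (size 3):
  W2 → J1
  W3 → J4
  W4 → J3

Each worker is assigned to at most one job, and each job to at most one worker.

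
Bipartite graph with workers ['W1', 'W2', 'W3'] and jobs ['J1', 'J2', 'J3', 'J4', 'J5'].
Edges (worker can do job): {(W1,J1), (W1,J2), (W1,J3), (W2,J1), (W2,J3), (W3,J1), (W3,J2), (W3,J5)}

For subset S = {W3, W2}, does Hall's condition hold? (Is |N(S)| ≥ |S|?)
Yes: |N(S)| = 4, |S| = 2

Subset S = {W3, W2}
Neighbors N(S) = {J1, J2, J3, J5}

|N(S)| = 4, |S| = 2
Hall's condition: |N(S)| ≥ |S| is satisfied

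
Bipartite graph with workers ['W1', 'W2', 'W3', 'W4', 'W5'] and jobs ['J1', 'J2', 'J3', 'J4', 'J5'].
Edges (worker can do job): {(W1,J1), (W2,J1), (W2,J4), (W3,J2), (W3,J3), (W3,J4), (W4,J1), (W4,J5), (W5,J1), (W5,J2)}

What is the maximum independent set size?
Maximum independent set = 5

By König's theorem:
- Min vertex cover = Max matching = 5
- Max independent set = Total vertices - Min vertex cover
- Max independent set = 10 - 5 = 5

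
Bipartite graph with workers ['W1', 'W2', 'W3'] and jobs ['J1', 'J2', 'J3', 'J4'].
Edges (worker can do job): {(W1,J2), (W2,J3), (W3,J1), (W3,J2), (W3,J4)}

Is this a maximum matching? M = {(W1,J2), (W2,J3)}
No, size 2 is not maximum

Proposed matching has size 2.
Maximum matching size for this graph: 3.

This is NOT maximum - can be improved to size 3.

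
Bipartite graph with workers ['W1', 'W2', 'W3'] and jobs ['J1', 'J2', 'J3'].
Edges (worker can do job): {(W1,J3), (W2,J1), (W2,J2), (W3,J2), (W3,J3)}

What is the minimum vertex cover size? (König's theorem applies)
Minimum vertex cover size = 3

By König's theorem: in bipartite graphs,
min vertex cover = max matching = 3

Maximum matching has size 3, so minimum vertex cover also has size 3.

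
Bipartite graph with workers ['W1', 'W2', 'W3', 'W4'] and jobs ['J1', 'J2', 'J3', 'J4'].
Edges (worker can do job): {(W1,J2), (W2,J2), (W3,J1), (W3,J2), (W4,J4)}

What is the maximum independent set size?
Maximum independent set = 5

By König's theorem:
- Min vertex cover = Max matching = 3
- Max independent set = Total vertices - Min vertex cover
- Max independent set = 8 - 3 = 5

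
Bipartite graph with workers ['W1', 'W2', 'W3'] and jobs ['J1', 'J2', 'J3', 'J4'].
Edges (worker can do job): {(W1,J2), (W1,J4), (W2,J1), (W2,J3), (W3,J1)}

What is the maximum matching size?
Maximum matching size = 3

Maximum matching: {(W1,J2), (W2,J3), (W3,J1)}
Size: 3

This assigns 3 workers to 3 distinct jobs.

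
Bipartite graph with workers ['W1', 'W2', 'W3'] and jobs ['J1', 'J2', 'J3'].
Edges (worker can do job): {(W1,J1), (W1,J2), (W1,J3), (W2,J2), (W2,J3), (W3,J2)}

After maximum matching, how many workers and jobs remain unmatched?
Unmatched: 0 workers, 0 jobs

Maximum matching size: 3
Workers: 3 total, 3 matched, 0 unmatched
Jobs: 3 total, 3 matched, 0 unmatched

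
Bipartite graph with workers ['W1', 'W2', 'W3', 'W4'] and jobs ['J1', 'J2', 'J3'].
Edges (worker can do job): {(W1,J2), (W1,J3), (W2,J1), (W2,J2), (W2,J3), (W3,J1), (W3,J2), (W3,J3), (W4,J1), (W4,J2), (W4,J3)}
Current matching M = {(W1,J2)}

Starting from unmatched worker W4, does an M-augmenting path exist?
Yes: W4 → J3

An M-augmenting path alternates non-matching / matching edges, starting and ending at unmatched vertices.
Path: W4 → J3
(J3 is unmatched in M, so the path is augmenting.)
Flipping edges along this path would increase |M| from 1 to 2.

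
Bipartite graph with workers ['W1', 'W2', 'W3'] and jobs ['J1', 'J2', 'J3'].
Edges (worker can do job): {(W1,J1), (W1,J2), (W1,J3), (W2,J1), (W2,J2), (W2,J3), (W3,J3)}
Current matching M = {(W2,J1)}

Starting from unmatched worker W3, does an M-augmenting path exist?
Yes: W3 → J3

An M-augmenting path alternates non-matching / matching edges, starting and ending at unmatched vertices.
Path: W3 → J3
(J3 is unmatched in M, so the path is augmenting.)
Flipping edges along this path would increase |M| from 1 to 2.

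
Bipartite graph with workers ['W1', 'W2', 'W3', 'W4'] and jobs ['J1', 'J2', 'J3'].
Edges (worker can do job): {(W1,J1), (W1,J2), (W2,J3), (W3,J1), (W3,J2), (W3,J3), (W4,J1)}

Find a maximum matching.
Matching: {(W1,J2), (W3,J3), (W4,J1)}

Maximum matching (size 3):
  W1 → J2
  W3 → J3
  W4 → J1

Each worker is assigned to at most one job, and each job to at most one worker.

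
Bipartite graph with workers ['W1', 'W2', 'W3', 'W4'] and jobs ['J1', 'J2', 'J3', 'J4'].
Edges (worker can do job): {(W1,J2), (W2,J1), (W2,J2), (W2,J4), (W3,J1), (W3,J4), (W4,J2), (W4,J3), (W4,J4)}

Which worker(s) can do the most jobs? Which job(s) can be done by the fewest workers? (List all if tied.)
Most versatile: W2, W4 (3 jobs); Least covered: J3 (1 workers)

Worker degrees (jobs they can do): W1:1, W2:3, W3:2, W4:3
Job degrees (workers who can do it): J1:2, J2:3, J3:1, J4:3

Maximum worker degree is 3, achieved by: W2, W4
Minimum job degree is 1, achieved by: J3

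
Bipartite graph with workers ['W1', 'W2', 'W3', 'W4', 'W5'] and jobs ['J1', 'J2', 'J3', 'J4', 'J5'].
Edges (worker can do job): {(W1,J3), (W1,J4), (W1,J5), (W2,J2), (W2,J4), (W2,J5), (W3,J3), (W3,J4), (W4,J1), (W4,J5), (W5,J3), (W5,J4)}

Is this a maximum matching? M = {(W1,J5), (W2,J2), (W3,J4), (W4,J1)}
No, size 4 is not maximum

Proposed matching has size 4.
Maximum matching size for this graph: 5.

This is NOT maximum - can be improved to size 5.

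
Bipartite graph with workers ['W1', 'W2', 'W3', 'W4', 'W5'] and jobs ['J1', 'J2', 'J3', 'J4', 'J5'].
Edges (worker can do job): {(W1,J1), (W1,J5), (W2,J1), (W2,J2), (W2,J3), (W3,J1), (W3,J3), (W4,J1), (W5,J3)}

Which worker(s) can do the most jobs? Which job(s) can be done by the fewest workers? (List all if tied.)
Most versatile: W2 (3 jobs); Least covered: J4 (0 workers)

Worker degrees (jobs they can do): W1:2, W2:3, W3:2, W4:1, W5:1
Job degrees (workers who can do it): J1:4, J2:1, J3:3, J4:0, J5:1

Maximum worker degree is 3, achieved by: W2
Minimum job degree is 0, achieved by: J4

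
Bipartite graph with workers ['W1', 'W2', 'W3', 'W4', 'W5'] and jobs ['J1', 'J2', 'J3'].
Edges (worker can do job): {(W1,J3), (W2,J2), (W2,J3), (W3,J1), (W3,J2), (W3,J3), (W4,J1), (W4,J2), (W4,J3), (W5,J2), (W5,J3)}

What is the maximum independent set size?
Maximum independent set = 5

By König's theorem:
- Min vertex cover = Max matching = 3
- Max independent set = Total vertices - Min vertex cover
- Max independent set = 8 - 3 = 5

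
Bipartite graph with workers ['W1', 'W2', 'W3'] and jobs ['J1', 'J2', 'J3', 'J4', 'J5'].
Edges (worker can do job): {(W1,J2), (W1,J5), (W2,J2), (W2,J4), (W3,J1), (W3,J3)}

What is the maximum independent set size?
Maximum independent set = 5

By König's theorem:
- Min vertex cover = Max matching = 3
- Max independent set = Total vertices - Min vertex cover
- Max independent set = 8 - 3 = 5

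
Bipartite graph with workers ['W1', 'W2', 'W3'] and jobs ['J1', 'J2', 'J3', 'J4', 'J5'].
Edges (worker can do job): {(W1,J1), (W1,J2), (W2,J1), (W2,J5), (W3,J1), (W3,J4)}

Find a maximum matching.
Matching: {(W1,J2), (W2,J5), (W3,J1)}

Maximum matching (size 3):
  W1 → J2
  W2 → J5
  W3 → J1

Each worker is assigned to at most one job, and each job to at most one worker.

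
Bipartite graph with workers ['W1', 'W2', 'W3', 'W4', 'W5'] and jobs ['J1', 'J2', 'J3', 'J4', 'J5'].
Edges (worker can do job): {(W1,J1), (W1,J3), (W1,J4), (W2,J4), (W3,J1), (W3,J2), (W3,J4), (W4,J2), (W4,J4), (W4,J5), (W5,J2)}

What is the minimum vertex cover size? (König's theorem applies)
Minimum vertex cover size = 5

By König's theorem: in bipartite graphs,
min vertex cover = max matching = 5

Maximum matching has size 5, so minimum vertex cover also has size 5.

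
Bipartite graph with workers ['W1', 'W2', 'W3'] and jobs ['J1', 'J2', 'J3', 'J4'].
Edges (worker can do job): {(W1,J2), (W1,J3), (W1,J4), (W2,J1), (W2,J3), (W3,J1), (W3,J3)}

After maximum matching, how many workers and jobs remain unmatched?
Unmatched: 0 workers, 1 jobs

Maximum matching size: 3
Workers: 3 total, 3 matched, 0 unmatched
Jobs: 4 total, 3 matched, 1 unmatched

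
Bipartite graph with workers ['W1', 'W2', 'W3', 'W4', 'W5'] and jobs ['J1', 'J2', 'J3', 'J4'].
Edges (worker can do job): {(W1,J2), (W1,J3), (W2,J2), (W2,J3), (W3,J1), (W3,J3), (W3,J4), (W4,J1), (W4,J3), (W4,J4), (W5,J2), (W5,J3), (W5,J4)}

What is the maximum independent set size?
Maximum independent set = 5

By König's theorem:
- Min vertex cover = Max matching = 4
- Max independent set = Total vertices - Min vertex cover
- Max independent set = 9 - 4 = 5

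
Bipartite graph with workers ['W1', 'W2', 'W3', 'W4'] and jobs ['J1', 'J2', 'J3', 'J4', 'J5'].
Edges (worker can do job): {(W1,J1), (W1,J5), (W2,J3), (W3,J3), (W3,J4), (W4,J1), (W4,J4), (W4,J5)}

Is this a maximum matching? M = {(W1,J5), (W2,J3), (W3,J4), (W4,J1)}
Yes, size 4 is maximum

Proposed matching has size 4.
Maximum matching size for this graph: 4.

This is a maximum matching.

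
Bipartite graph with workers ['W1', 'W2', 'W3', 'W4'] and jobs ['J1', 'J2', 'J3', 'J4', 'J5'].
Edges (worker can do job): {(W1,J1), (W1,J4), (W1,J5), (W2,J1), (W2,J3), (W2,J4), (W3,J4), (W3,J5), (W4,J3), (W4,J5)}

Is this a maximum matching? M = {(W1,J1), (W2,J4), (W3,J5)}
No, size 3 is not maximum

Proposed matching has size 3.
Maximum matching size for this graph: 4.

This is NOT maximum - can be improved to size 4.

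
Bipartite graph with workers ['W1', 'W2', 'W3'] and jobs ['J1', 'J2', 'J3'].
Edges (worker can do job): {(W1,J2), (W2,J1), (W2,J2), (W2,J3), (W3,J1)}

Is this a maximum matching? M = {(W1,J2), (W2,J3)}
No, size 2 is not maximum

Proposed matching has size 2.
Maximum matching size for this graph: 3.

This is NOT maximum - can be improved to size 3.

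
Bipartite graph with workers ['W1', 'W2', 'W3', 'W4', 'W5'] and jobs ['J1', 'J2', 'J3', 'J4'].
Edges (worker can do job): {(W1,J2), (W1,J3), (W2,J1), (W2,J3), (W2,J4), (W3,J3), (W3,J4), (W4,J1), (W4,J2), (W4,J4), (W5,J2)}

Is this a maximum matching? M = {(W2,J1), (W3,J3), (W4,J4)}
No, size 3 is not maximum

Proposed matching has size 3.
Maximum matching size for this graph: 4.

This is NOT maximum - can be improved to size 4.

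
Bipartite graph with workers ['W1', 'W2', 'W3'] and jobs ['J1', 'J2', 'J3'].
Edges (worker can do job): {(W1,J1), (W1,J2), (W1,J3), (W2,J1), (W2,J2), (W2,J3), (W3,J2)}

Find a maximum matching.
Matching: {(W1,J1), (W2,J3), (W3,J2)}

Maximum matching (size 3):
  W1 → J1
  W2 → J3
  W3 → J2

Each worker is assigned to at most one job, and each job to at most one worker.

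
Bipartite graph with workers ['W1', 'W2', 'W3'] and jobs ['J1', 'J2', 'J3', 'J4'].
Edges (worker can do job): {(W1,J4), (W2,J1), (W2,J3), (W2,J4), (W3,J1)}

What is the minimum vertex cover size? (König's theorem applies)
Minimum vertex cover size = 3

By König's theorem: in bipartite graphs,
min vertex cover = max matching = 3

Maximum matching has size 3, so minimum vertex cover also has size 3.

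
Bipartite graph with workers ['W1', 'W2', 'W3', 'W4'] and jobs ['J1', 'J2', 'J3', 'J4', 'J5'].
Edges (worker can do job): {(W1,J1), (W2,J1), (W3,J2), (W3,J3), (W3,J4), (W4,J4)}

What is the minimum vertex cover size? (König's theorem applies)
Minimum vertex cover size = 3

By König's theorem: in bipartite graphs,
min vertex cover = max matching = 3

Maximum matching has size 3, so minimum vertex cover also has size 3.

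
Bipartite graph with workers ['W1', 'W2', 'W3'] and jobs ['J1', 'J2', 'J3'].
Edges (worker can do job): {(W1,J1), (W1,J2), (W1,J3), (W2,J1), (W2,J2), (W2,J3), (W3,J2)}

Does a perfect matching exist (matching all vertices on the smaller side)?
Yes, perfect matching exists (size 3)

Perfect matching: {(W1,J1), (W2,J3), (W3,J2)}
All 3 vertices on the smaller side are matched.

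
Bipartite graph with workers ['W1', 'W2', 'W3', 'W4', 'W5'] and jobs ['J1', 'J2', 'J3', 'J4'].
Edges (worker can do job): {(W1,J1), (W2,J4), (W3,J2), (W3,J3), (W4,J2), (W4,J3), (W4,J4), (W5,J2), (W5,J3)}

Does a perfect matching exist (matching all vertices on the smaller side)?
Yes, perfect matching exists (size 4)

Perfect matching: {(W1,J1), (W3,J2), (W4,J4), (W5,J3)}
All 4 vertices on the smaller side are matched.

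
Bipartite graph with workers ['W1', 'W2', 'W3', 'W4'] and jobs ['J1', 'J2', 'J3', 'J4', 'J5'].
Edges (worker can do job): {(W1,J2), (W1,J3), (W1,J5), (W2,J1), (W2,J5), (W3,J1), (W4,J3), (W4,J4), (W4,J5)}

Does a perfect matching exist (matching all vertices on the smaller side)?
Yes, perfect matching exists (size 4)

Perfect matching: {(W1,J2), (W2,J5), (W3,J1), (W4,J4)}
All 4 vertices on the smaller side are matched.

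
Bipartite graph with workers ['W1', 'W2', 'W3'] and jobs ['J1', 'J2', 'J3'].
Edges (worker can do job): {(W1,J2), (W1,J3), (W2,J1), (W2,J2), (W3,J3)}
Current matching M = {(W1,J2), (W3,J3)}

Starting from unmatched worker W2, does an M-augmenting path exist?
Yes: W2 → J1

An M-augmenting path alternates non-matching / matching edges, starting and ending at unmatched vertices.
Path: W2 → J1
(J1 is unmatched in M, so the path is augmenting.)
Flipping edges along this path would increase |M| from 2 to 3.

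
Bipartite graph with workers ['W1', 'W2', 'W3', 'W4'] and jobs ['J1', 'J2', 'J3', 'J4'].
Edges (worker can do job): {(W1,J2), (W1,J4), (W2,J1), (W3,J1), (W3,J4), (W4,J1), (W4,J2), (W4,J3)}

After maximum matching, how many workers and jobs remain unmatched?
Unmatched: 0 workers, 0 jobs

Maximum matching size: 4
Workers: 4 total, 4 matched, 0 unmatched
Jobs: 4 total, 4 matched, 0 unmatched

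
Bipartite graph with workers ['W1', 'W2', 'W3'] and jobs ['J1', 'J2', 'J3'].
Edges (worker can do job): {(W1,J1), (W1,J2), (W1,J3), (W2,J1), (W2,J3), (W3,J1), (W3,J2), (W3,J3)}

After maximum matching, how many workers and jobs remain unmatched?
Unmatched: 0 workers, 0 jobs

Maximum matching size: 3
Workers: 3 total, 3 matched, 0 unmatched
Jobs: 3 total, 3 matched, 0 unmatched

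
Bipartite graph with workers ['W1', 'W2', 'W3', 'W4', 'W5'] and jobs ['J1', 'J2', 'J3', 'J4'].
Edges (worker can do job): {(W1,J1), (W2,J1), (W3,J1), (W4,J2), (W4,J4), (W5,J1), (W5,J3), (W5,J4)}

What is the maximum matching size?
Maximum matching size = 3

Maximum matching: {(W3,J1), (W4,J4), (W5,J3)}
Size: 3

This assigns 3 workers to 3 distinct jobs.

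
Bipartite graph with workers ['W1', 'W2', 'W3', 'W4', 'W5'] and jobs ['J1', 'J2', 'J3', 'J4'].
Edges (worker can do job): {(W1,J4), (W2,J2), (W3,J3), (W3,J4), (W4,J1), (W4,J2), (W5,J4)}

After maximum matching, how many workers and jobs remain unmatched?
Unmatched: 1 workers, 0 jobs

Maximum matching size: 4
Workers: 5 total, 4 matched, 1 unmatched
Jobs: 4 total, 4 matched, 0 unmatched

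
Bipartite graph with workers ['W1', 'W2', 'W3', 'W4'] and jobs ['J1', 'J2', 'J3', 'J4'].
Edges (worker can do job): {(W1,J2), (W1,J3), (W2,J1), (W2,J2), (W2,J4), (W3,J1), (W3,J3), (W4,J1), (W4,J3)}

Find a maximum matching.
Matching: {(W1,J2), (W2,J4), (W3,J3), (W4,J1)}

Maximum matching (size 4):
  W1 → J2
  W2 → J4
  W3 → J3
  W4 → J1

Each worker is assigned to at most one job, and each job to at most one worker.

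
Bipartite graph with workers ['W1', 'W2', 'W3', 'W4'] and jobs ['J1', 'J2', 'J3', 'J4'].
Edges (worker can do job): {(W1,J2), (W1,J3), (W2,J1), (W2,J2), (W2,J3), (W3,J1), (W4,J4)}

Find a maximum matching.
Matching: {(W1,J2), (W2,J3), (W3,J1), (W4,J4)}

Maximum matching (size 4):
  W1 → J2
  W2 → J3
  W3 → J1
  W4 → J4

Each worker is assigned to at most one job, and each job to at most one worker.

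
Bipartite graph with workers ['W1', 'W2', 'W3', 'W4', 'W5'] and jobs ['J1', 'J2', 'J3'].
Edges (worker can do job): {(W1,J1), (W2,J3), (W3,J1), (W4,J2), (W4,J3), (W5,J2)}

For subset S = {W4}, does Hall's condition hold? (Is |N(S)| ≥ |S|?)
Yes: |N(S)| = 2, |S| = 1

Subset S = {W4}
Neighbors N(S) = {J2, J3}

|N(S)| = 2, |S| = 1
Hall's condition: |N(S)| ≥ |S| is satisfied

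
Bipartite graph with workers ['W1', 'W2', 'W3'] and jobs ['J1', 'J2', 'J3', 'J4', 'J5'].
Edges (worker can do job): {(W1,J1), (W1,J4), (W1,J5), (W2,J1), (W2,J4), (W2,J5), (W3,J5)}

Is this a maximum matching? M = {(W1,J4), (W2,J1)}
No, size 2 is not maximum

Proposed matching has size 2.
Maximum matching size for this graph: 3.

This is NOT maximum - can be improved to size 3.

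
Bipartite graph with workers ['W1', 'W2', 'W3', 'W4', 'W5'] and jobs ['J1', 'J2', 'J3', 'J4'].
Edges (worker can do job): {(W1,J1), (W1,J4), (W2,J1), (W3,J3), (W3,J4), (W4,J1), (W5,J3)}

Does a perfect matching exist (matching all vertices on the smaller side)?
No, maximum matching has size 3 < 4

Maximum matching has size 3, need 4 for perfect matching.
Unmatched workers: ['W5', 'W2']
Unmatched jobs: ['J2']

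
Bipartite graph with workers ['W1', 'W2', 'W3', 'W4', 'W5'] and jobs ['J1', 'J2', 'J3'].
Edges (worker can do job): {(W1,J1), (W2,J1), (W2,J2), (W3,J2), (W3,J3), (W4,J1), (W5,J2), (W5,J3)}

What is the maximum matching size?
Maximum matching size = 3

Maximum matching: {(W3,J2), (W4,J1), (W5,J3)}
Size: 3

This assigns 3 workers to 3 distinct jobs.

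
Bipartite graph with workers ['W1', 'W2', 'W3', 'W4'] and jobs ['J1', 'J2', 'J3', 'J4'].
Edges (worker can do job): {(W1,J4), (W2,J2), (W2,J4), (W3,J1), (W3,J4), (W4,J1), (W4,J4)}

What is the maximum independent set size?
Maximum independent set = 5

By König's theorem:
- Min vertex cover = Max matching = 3
- Max independent set = Total vertices - Min vertex cover
- Max independent set = 8 - 3 = 5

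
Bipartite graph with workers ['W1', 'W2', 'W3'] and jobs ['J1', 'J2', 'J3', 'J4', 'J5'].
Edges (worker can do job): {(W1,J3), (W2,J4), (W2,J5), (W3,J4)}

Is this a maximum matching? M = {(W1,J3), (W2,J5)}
No, size 2 is not maximum

Proposed matching has size 2.
Maximum matching size for this graph: 3.

This is NOT maximum - can be improved to size 3.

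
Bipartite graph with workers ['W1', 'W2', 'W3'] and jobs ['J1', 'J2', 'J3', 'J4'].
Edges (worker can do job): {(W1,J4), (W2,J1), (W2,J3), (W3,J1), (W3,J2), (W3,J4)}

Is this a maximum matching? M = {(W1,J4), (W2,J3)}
No, size 2 is not maximum

Proposed matching has size 2.
Maximum matching size for this graph: 3.

This is NOT maximum - can be improved to size 3.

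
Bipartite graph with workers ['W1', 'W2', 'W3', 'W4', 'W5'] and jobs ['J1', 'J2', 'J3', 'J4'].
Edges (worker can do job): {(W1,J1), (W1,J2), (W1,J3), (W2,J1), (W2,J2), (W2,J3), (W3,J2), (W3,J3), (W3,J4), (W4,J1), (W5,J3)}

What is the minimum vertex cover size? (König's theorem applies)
Minimum vertex cover size = 4

By König's theorem: in bipartite graphs,
min vertex cover = max matching = 4

Maximum matching has size 4, so minimum vertex cover also has size 4.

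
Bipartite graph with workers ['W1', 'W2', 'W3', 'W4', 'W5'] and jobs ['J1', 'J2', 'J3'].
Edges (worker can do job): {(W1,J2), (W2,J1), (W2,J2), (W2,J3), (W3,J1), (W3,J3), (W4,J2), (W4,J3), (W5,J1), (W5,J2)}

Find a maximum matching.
Matching: {(W3,J1), (W4,J3), (W5,J2)}

Maximum matching (size 3):
  W3 → J1
  W4 → J3
  W5 → J2

Each worker is assigned to at most one job, and each job to at most one worker.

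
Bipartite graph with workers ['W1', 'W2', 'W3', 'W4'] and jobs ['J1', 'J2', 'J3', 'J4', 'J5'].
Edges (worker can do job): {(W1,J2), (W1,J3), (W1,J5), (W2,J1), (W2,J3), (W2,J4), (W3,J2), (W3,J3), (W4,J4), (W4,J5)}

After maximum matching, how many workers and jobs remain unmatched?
Unmatched: 0 workers, 1 jobs

Maximum matching size: 4
Workers: 4 total, 4 matched, 0 unmatched
Jobs: 5 total, 4 matched, 1 unmatched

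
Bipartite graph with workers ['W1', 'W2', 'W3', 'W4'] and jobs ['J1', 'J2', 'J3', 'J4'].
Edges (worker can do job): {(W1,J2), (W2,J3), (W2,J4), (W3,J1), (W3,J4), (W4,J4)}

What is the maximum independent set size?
Maximum independent set = 4

By König's theorem:
- Min vertex cover = Max matching = 4
- Max independent set = Total vertices - Min vertex cover
- Max independent set = 8 - 4 = 4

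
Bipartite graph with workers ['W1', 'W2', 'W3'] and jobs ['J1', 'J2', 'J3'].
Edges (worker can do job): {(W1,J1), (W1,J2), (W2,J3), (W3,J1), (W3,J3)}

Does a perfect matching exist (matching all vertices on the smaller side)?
Yes, perfect matching exists (size 3)

Perfect matching: {(W1,J2), (W2,J3), (W3,J1)}
All 3 vertices on the smaller side are matched.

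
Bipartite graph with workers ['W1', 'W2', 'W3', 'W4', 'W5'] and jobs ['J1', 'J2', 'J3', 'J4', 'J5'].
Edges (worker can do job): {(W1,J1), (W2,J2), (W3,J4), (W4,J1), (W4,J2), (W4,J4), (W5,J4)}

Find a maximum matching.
Matching: {(W2,J2), (W3,J4), (W4,J1)}

Maximum matching (size 3):
  W2 → J2
  W3 → J4
  W4 → J1

Each worker is assigned to at most one job, and each job to at most one worker.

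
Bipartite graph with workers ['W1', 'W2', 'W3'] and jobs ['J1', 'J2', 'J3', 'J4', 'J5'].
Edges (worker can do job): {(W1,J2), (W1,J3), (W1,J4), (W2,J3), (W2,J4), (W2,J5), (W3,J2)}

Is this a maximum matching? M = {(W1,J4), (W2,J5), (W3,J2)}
Yes, size 3 is maximum

Proposed matching has size 3.
Maximum matching size for this graph: 3.

This is a maximum matching.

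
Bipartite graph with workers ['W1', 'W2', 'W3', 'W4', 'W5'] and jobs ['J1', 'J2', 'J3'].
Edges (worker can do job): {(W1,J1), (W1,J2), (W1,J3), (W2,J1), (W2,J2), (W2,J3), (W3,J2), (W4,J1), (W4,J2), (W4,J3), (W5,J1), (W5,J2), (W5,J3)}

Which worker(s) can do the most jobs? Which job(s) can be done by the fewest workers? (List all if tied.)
Most versatile: W1, W2, W4, W5 (3 jobs); Least covered: J1, J3 (4 workers)

Worker degrees (jobs they can do): W1:3, W2:3, W3:1, W4:3, W5:3
Job degrees (workers who can do it): J1:4, J2:5, J3:4

Maximum worker degree is 3, achieved by: W1, W2, W4, W5
Minimum job degree is 4, achieved by: J1, J3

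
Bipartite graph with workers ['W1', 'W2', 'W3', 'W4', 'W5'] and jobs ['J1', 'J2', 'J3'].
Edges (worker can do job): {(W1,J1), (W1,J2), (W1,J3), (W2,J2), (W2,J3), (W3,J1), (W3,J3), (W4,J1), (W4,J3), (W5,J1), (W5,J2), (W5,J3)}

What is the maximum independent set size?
Maximum independent set = 5

By König's theorem:
- Min vertex cover = Max matching = 3
- Max independent set = Total vertices - Min vertex cover
- Max independent set = 8 - 3 = 5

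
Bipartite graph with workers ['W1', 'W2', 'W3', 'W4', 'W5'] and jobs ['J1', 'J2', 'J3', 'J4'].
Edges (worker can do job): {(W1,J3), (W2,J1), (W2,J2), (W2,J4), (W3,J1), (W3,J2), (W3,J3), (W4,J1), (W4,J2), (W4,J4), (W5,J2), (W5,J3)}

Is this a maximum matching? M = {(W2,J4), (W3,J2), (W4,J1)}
No, size 3 is not maximum

Proposed matching has size 3.
Maximum matching size for this graph: 4.

This is NOT maximum - can be improved to size 4.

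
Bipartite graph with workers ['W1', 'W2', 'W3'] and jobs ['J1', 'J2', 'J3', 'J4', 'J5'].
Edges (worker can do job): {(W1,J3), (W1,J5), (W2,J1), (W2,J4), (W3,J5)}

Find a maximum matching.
Matching: {(W1,J3), (W2,J4), (W3,J5)}

Maximum matching (size 3):
  W1 → J3
  W2 → J4
  W3 → J5

Each worker is assigned to at most one job, and each job to at most one worker.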